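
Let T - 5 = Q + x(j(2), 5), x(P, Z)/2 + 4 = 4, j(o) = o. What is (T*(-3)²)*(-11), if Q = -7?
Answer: 198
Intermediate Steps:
x(P, Z) = 0 (x(P, Z) = -8 + 2*4 = -8 + 8 = 0)
T = -2 (T = 5 + (-7 + 0) = 5 - 7 = -2)
(T*(-3)²)*(-11) = -2*(-3)²*(-11) = -2*9*(-11) = -18*(-11) = 198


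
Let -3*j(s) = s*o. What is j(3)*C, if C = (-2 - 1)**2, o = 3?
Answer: -27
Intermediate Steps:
j(s) = -s (j(s) = -s*3/3 = -s)
C = 9 (C = (-3)**2 = 9)
j(3)*C = -1*3*9 = -3*9 = -27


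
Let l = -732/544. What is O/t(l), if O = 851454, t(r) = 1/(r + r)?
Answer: -77908041/34 ≈ -2.2914e+6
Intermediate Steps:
l = -183/136 (l = -732*1/544 = -183/136 ≈ -1.3456)
t(r) = 1/(2*r)
O/t(l) = 851454/((1/(2*(-183/136)))) = 851454/(((½)*(-136/183))) = 851454/(-68/183) = 851454*(-183/68) = -77908041/34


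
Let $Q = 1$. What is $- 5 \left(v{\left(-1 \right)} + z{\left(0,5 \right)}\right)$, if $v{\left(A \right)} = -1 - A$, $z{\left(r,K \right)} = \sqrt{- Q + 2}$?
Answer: $-5$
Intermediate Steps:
$z{\left(r,K \right)} = 1$ ($z{\left(r,K \right)} = \sqrt{\left(-1\right) 1 + 2} = \sqrt{-1 + 2} = \sqrt{1} = 1$)
$- 5 \left(v{\left(-1 \right)} + z{\left(0,5 \right)}\right) = - 5 \left(\left(-1 - -1\right) + 1\right) = - 5 \left(\left(-1 + 1\right) + 1\right) = - 5 \left(0 + 1\right) = \left(-5\right) 1 = -5$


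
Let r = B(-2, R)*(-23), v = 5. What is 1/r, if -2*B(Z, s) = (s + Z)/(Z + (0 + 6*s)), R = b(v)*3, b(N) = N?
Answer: 176/299 ≈ 0.58863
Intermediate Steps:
R = 15 (R = 5*3 = 15)
B(Z, s) = -(Z + s)/(2*(Z + 6*s)) (B(Z, s) = -(s + Z)/(2*(Z + (0 + 6*s))) = -(Z + s)/(2*(Z + 6*s)))
r = 299/176 (r = ((-1*(-2) - 1*15)/(2*(-2 + 6*15)))*(-23) = ((2 - 15)/(2*(-2 + 90)))*(-23) = ((1/2)*(-13)/88)*(-23) = ((1/2)*(1/88)*(-13))*(-23) = -13/176*(-23) = 299/176 ≈ 1.6989)
1/r = 1/(299/176) = 176/299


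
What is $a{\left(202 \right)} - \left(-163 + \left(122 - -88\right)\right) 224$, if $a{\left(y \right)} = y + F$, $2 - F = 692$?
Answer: $-11016$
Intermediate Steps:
$F = -690$ ($F = 2 - 692 = -690$)
$a{\left(y \right)} = -690 + y$ ($a{\left(y \right)} = y - 690 = -690 + y$)
$a{\left(202 \right)} - \left(-163 + \left(122 - -88\right)\right) 224 = \left(-690 + 202\right) - \left(-163 + \left(122 - -88\right)\right) 224 = -488 - \left(-163 + \left(122 + 88\right)\right) 224 = -488 - \left(-163 + 210\right) 224 = -488 - 47 \cdot 224 = -488 - 10528 = -11016$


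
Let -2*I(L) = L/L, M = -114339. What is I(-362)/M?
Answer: 1/228678 ≈ 4.3730e-6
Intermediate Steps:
I(L) = -½ (I(L) = -L/(2*L) = -½*1 = -½)
I(-362)/M = -½/(-114339) = -½*(-1/114339) = 1/228678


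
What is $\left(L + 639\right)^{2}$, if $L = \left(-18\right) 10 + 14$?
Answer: $223729$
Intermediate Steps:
$L = -166$ ($L = -180 + 14 = -166$)
$\left(L + 639\right)^{2} = \left(-166 + 639\right)^{2} = 473^{2} = 223729$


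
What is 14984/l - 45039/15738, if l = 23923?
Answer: -280549935/125500058 ≈ -2.2355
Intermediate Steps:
14984/l - 45039/15738 = 14984/23923 - 45039/15738 = 14984*(1/23923) - 45039*1/15738 = 14984/23923 - 15013/5246 = -280549935/125500058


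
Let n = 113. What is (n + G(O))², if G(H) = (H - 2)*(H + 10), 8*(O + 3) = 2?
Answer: 1580049/256 ≈ 6172.1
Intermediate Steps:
O = -11/4 (O = -3 + (⅛)*2 = -3 + ¼ = -11/4 ≈ -2.7500)
G(H) = (-2 + H)*(10 + H)
(n + G(O))² = (113 + (-20 + (-11/4)² + 8*(-11/4)))² = (113 + (-20 + 121/16 - 22))² = (113 - 551/16)² = (1257/16)² = 1580049/256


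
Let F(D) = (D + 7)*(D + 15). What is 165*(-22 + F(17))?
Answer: 123090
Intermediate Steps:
F(D) = (7 + D)*(15 + D)
165*(-22 + F(17)) = 165*(-22 + (105 + 17**2 + 22*17)) = 165*(-22 + (105 + 289 + 374)) = 165*(-22 + 768) = 165*746 = 123090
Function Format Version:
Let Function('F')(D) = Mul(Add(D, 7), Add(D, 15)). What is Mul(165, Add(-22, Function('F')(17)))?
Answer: 123090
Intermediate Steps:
Function('F')(D) = Mul(Add(7, D), Add(15, D))
Mul(165, Add(-22, Function('F')(17))) = Mul(165, Add(-22, Add(105, Pow(17, 2), Mul(22, 17)))) = Mul(165, Add(-22, Add(105, 289, 374))) = Mul(165, Add(-22, 768)) = Mul(165, 746) = 123090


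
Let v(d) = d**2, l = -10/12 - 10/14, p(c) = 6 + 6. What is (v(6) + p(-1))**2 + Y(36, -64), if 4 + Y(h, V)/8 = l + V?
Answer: 36700/21 ≈ 1747.6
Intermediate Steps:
p(c) = 12
l = -65/42 (l = -10*1/12 - 10*1/14 = -5/6 - 5/7 = -65/42 ≈ -1.5476)
Y(h, V) = -932/21 + 8*V (Y(h, V) = -32 + 8*(-65/42 + V) = -32 + (-260/21 + 8*V) = -932/21 + 8*V)
(v(6) + p(-1))**2 + Y(36, -64) = (6**2 + 12)**2 + (-932/21 + 8*(-64)) = (36 + 12)**2 + (-932/21 - 512) = 48**2 - 11684/21 = 2304 - 11684/21 = 36700/21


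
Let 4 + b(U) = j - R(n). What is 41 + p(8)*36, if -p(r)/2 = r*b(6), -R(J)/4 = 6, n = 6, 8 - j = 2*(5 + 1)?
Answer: -9175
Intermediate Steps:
j = -4 (j = 8 - 2*(5 + 1) = 8 - 2*6 = 8 - 1*12 = 8 - 12 = -4)
R(J) = -24 (R(J) = -4*6 = -24)
b(U) = 16 (b(U) = -4 + (-4 - 1*(-24)) = -4 + (-4 + 24) = -4 + 20 = 16)
p(r) = -32*r (p(r) = -2*r*16 = -32*r)
41 + p(8)*36 = 41 - 32*8*36 = 41 - 256*36 = 41 - 9216 = -9175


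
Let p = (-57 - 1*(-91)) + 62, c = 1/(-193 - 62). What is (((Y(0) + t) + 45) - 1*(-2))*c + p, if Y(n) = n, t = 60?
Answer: 24373/255 ≈ 95.580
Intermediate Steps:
c = -1/255 (c = 1/(-255) = -1/255 ≈ -0.0039216)
p = 96 (p = (-57 + 91) + 62 = 34 + 62 = 96)
(((Y(0) + t) + 45) - 1*(-2))*c + p = (((0 + 60) + 45) - 1*(-2))*(-1/255) + 96 = ((60 + 45) + 2)*(-1/255) + 96 = (105 + 2)*(-1/255) + 96 = 107*(-1/255) + 96 = -107/255 + 96 = 24373/255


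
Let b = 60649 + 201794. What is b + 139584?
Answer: 402027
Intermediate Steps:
b = 262443
b + 139584 = 262443 + 139584 = 402027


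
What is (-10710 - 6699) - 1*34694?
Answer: -52103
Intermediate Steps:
(-10710 - 6699) - 1*34694 = -17409 - 34694 = -52103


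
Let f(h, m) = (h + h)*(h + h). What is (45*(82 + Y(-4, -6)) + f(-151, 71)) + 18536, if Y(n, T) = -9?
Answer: 113025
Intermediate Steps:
f(h, m) = 4*h**2 (f(h, m) = (2*h)*(2*h) = 4*h**2)
(45*(82 + Y(-4, -6)) + f(-151, 71)) + 18536 = (45*(82 - 9) + 4*(-151)**2) + 18536 = (45*73 + 4*22801) + 18536 = (3285 + 91204) + 18536 = 94489 + 18536 = 113025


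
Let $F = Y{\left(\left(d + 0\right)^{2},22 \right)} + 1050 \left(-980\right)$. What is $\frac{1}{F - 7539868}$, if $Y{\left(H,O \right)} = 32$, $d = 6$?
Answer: $- \frac{1}{8568836} \approx -1.167 \cdot 10^{-7}$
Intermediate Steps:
$F = -1028968$ ($F = 32 + 1050 \left(-980\right) = 32 - 1029000 = -1028968$)
$\frac{1}{F - 7539868} = \frac{1}{-1028968 - 7539868} = \frac{1}{-8568836} = - \frac{1}{8568836}$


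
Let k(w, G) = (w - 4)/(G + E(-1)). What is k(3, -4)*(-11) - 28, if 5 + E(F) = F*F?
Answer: -235/8 ≈ -29.375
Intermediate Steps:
E(F) = -5 + F**2 (E(F) = -5 + F*F = -5 + F**2)
k(w, G) = (-4 + w)/(-4 + G) (k(w, G) = (w - 4)/(G + (-5 + (-1)**2)) = (-4 + w)/(G + (-5 + 1)) = (-4 + w)/(G - 4) = (-4 + w)/(-4 + G))
k(3, -4)*(-11) - 28 = ((-4 + 3)/(-4 - 4))*(-11) - 28 = (-1/(-8))*(-11) - 28 = -1/8*(-1)*(-11) - 28 = (1/8)*(-11) - 28 = -11/8 - 28 = -235/8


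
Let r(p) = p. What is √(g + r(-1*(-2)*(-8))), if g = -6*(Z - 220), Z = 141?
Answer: √458 ≈ 21.401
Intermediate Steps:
g = 474 (g = -6*(141 - 220) = -6*(-79) = 474)
√(g + r(-1*(-2)*(-8))) = √(474 - 1*(-2)*(-8)) = √(474 + 2*(-8)) = √(474 - 16) = √458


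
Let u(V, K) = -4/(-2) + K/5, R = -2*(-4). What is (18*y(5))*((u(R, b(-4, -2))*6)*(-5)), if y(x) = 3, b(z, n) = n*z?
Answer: -5832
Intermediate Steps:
R = 8
u(V, K) = 2 + K/5 (u(V, K) = -4*(-1/2) + K*(1/5) = 2 + K/5)
(18*y(5))*((u(R, b(-4, -2))*6)*(-5)) = (18*3)*(((2 + (-2*(-4))/5)*6)*(-5)) = 54*(((2 + (1/5)*8)*6)*(-5)) = 54*(((2 + 8/5)*6)*(-5)) = 54*(((18/5)*6)*(-5)) = 54*((108/5)*(-5)) = 54*(-108) = -5832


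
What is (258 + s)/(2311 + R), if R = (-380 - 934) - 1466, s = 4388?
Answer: -4646/469 ≈ -9.9062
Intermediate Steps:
R = -2780 (R = -1314 - 1466 = -2780)
(258 + s)/(2311 + R) = (258 + 4388)/(2311 - 2780) = 4646/(-469) = 4646*(-1/469) = -4646/469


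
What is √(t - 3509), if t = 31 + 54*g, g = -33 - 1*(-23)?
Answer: 7*I*√82 ≈ 63.388*I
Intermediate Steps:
g = -10 (g = -33 + 23 = -10)
t = -509 (t = 31 + 54*(-10) = 31 - 540 = -509)
√(t - 3509) = √(-509 - 3509) = √(-4018) = 7*I*√82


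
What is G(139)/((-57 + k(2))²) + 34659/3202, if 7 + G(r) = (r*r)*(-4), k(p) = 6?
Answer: -157337723/8328402 ≈ -18.892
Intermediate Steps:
G(r) = -7 - 4*r² (G(r) = -7 + (r*r)*(-4) = -7 + r²*(-4) = -7 - 4*r²)
G(139)/((-57 + k(2))²) + 34659/3202 = (-7 - 4*139²)/((-57 + 6)²) + 34659/3202 = (-7 - 4*19321)/((-51)²) + 34659*(1/3202) = (-7 - 77284)/2601 + 34659/3202 = -77291*1/2601 + 34659/3202 = -77291/2601 + 34659/3202 = -157337723/8328402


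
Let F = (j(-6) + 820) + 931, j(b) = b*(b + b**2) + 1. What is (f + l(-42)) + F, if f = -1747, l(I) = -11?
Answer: -186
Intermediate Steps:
j(b) = 1 + b*(b + b**2)
F = 1572 (F = ((1 + (-6)**2 + (-6)**3) + 820) + 931 = ((1 + 36 - 216) + 820) + 931 = (-179 + 820) + 931 = 641 + 931 = 1572)
(f + l(-42)) + F = (-1747 - 11) + 1572 = -1758 + 1572 = -186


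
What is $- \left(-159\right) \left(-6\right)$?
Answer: $-954$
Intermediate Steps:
$- \left(-159\right) \left(-6\right) = \left(-1\right) 954 = -954$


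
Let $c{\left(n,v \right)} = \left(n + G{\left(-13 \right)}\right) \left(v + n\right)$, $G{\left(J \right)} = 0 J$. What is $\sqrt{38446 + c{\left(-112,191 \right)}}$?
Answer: $\sqrt{29598} \approx 172.04$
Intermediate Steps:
$G{\left(J \right)} = 0$
$c{\left(n,v \right)} = n \left(n + v\right)$ ($c{\left(n,v \right)} = \left(n + 0\right) \left(v + n\right) = n \left(n + v\right)$)
$\sqrt{38446 + c{\left(-112,191 \right)}} = \sqrt{38446 - 112 \left(-112 + 191\right)} = \sqrt{38446 - 8848} = \sqrt{29598}$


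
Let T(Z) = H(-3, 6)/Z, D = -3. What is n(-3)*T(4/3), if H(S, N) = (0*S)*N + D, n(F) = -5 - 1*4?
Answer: 81/4 ≈ 20.250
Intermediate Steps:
n(F) = -9 (n(F) = -5 - 4 = -9)
H(S, N) = -3 (H(S, N) = (0*S)*N - 3 = 0*N - 3 = 0 - 3 = -3)
T(Z) = -3/Z
n(-3)*T(4/3) = -(-27)/(4/3) = -(-27)/(4*(1/3)) = -(-27)/4/3 = -(-27)*3/4 = -9*(-9/4) = 81/4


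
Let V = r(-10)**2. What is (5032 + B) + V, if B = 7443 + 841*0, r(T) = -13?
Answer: 12644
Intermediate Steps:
B = 7443 (B = 7443 + 0 = 7443)
V = 169 (V = (-13)**2 = 169)
(5032 + B) + V = (5032 + 7443) + 169 = 12475 + 169 = 12644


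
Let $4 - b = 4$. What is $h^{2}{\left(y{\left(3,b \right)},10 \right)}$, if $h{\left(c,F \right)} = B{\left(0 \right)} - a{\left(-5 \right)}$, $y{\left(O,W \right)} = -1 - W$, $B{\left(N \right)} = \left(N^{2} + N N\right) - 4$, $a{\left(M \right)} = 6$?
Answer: $100$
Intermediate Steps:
$b = 0$ ($b = 4 - 4 = 0$)
$B{\left(N \right)} = -4 + 2 N^{2}$ ($B{\left(N \right)} = \left(N^{2} + N^{2}\right) - 4 = 2 N^{2} - 4 = -4 + 2 N^{2}$)
$h{\left(c,F \right)} = -10$ ($h{\left(c,F \right)} = \left(-4 + 2 \cdot 0^{2}\right) - 6 = \left(-4 + 2 \cdot 0\right) - 6 = \left(-4 + 0\right) - 6 = -4 - 6 = -10$)
$h^{2}{\left(y{\left(3,b \right)},10 \right)} = \left(-10\right)^{2} = 100$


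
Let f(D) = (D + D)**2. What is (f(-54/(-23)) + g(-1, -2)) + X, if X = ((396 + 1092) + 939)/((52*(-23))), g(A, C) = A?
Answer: 523199/27508 ≈ 19.020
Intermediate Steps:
f(D) = 4*D**2 (f(D) = (2*D)**2 = 4*D**2)
X = -2427/1196 (X = (1488 + 939)/(-1196) = 2427*(-1/1196) = -2427/1196 ≈ -2.0293)
(f(-54/(-23)) + g(-1, -2)) + X = (4*(-54/(-23))**2 - 1) - 2427/1196 = (4*(-54*(-1/23))**2 - 1) - 2427/1196 = (4*(54/23)**2 - 1) - 2427/1196 = (4*(2916/529) - 1) - 2427/1196 = (11664/529 - 1) - 2427/1196 = 11135/529 - 2427/1196 = 523199/27508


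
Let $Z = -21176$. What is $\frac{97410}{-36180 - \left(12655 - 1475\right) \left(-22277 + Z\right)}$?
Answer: $\frac{9741}{48576836} \approx 0.00020053$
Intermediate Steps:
$\frac{97410}{-36180 - \left(12655 - 1475\right) \left(-22277 + Z\right)} = \frac{97410}{-36180 - \left(12655 - 1475\right) \left(-22277 - 21176\right)} = \frac{97410}{-36180 - 11180 \left(-43453\right)} = \frac{97410}{-36180 - -485804540} = \frac{97410}{-36180 + 485804540} = \frac{97410}{485768360} = 97410 \cdot \frac{1}{485768360} = \frac{9741}{48576836}$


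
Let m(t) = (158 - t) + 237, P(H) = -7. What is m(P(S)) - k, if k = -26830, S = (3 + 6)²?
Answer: 27232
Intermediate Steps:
S = 81 (S = 9² = 81)
m(t) = 395 - t
m(P(S)) - k = (395 - 1*(-7)) - 1*(-26830) = (395 + 7) + 26830 = 402 + 26830 = 27232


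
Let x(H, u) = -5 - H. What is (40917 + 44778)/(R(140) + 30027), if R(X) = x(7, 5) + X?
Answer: 17139/6031 ≈ 2.8418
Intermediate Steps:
R(X) = -12 + X (R(X) = (-5 - 1*7) + X = (-5 - 7) + X = -12 + X)
(40917 + 44778)/(R(140) + 30027) = (40917 + 44778)/((-12 + 140) + 30027) = 85695/(128 + 30027) = 85695/30155 = 85695*(1/30155) = 17139/6031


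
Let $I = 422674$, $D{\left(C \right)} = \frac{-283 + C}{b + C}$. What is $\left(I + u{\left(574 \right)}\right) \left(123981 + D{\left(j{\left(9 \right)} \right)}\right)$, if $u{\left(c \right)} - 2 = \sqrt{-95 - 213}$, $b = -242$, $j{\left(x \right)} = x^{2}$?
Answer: $\frac{8437096078668}{161} + \frac{39922286 i \sqrt{77}}{161} \approx 5.2404 \cdot 10^{10} + 2.1759 \cdot 10^{6} i$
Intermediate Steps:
$D{\left(C \right)} = \frac{-283 + C}{-242 + C}$
$u{\left(c \right)} = 2 + 2 i \sqrt{77}$ ($u{\left(c \right)} = 2 + \sqrt{-95 - 213} = 2 + \sqrt{-308} = 2 + 2 i \sqrt{77}$)
$\left(I + u{\left(574 \right)}\right) \left(123981 + D{\left(j{\left(9 \right)} \right)}\right) = \left(422674 + \left(2 + 2 i \sqrt{77}\right)\right) \left(123981 + \frac{-283 + 9^{2}}{-242 + 9^{2}}\right) = \left(422676 + 2 i \sqrt{77}\right) \left(123981 + \frac{-283 + 81}{-242 + 81}\right) = \left(422676 + 2 i \sqrt{77}\right) \left(123981 + \frac{1}{-161} \left(-202\right)\right) = \left(422676 + 2 i \sqrt{77}\right) \left(123981 - - \frac{202}{161}\right) = \left(422676 + 2 i \sqrt{77}\right) \left(123981 + \frac{202}{161}\right) = \left(422676 + 2 i \sqrt{77}\right) \frac{19961143}{161} = \frac{8437096078668}{161} + \frac{39922286 i \sqrt{77}}{161}$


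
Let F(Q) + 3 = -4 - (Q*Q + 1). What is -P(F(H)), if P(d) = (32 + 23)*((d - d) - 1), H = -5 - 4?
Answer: 55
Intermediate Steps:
H = -9
F(Q) = -8 - Q² (F(Q) = -3 + (-4 - (Q*Q + 1)) = -3 + (-4 - (Q² + 1)) = -3 + (-4 - (1 + Q²)) = -3 + (-4 + (-1 - Q²)) = -3 + (-5 - Q²) = -8 - Q²)
P(d) = -55 (P(d) = 55*(0 - 1) = 55*(-1) = -55)
-P(F(H)) = -1*(-55) = 55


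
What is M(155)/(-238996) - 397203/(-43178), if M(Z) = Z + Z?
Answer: 11864567876/1289921161 ≈ 9.1979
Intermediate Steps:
M(Z) = 2*Z
M(155)/(-238996) - 397203/(-43178) = (2*155)/(-238996) - 397203/(-43178) = 310*(-1/238996) - 397203*(-1/43178) = -155/119498 + 397203/43178 = 11864567876/1289921161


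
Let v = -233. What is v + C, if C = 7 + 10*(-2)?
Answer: -246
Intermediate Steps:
C = -13 (C = 7 - 20 = -13)
v + C = -233 - 13 = -246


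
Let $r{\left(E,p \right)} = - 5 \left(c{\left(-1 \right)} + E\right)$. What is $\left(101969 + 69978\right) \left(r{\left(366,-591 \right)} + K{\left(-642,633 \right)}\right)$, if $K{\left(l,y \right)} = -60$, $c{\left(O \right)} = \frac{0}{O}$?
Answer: $-324979830$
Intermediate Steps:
$c{\left(O \right)} = 0$
$r{\left(E,p \right)} = - 5 E$ ($r{\left(E,p \right)} = - 5 \left(0 + E\right) = - 5 E$)
$\left(101969 + 69978\right) \left(r{\left(366,-591 \right)} + K{\left(-642,633 \right)}\right) = \left(101969 + 69978\right) \left(\left(-5\right) 366 - 60\right) = 171947 \left(-1830 - 60\right) = 171947 \left(-1890\right) = -324979830$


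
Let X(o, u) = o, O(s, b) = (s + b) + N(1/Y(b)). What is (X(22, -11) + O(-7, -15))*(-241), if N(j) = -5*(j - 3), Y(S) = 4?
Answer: -13255/4 ≈ -3313.8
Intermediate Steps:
N(j) = 15 - 5*j (N(j) = -5*(-3 + j) = 15 - 5*j)
O(s, b) = 55/4 + b + s (O(s, b) = (s + b) + (15 - 5/4) = (b + s) + (15 - 5*¼) = (b + s) + (15 - 5/4) = (b + s) + 55/4 = 55/4 + b + s)
(X(22, -11) + O(-7, -15))*(-241) = (22 + (55/4 - 15 - 7))*(-241) = (22 - 33/4)*(-241) = (55/4)*(-241) = -13255/4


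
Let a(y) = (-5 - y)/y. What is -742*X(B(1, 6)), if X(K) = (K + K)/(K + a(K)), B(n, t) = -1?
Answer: 1484/3 ≈ 494.67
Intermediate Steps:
a(y) = (-5 - y)/y
X(K) = 2*K/(K + (-5 - K)/K) (X(K) = (K + K)/(K + (-5 - K)/K) = (2*K)/(K + (-5 - K)/K) = 2*K/(K + (-5 - K)/K))
-742*X(B(1, 6)) = -1484*(-1)**2/(-5 + (-1)**2 - 1*(-1)) = -1484/(-5 + 1 + 1) = -1484/(-3) = -1484*(-1)/3 = -742*(-2/3) = 1484/3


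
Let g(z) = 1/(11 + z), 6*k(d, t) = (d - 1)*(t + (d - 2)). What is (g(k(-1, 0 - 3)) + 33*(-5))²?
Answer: 4596736/169 ≈ 27200.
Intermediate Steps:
k(d, t) = (-1 + d)*(-2 + d + t)/6 (k(d, t) = ((d - 1)*(t + (d - 2)))/6 = ((-1 + d)*(t + (-2 + d)))/6 = ((-1 + d)*(-2 + d + t))/6 = (-1 + d)*(-2 + d + t)/6)
(g(k(-1, 0 - 3)) + 33*(-5))² = (1/(11 + (⅓ - ½*(-1) - (0 - 3)/6 + (⅙)*(-1)² + (⅙)*(-1)*(0 - 3))) + 33*(-5))² = (1/(11 + (⅓ + ½ - ⅙*(-3) + (⅙)*1 + (⅙)*(-1)*(-3))) - 165)² = (1/(11 + (⅓ + ½ + ½ + ⅙ + ½)) - 165)² = (1/(11 + 2) - 165)² = (1/13 - 165)² = (-2144/13)² = 4596736/169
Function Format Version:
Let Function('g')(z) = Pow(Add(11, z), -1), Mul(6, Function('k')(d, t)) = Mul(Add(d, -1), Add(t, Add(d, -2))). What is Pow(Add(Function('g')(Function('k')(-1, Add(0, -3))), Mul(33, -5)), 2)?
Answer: Rational(4596736, 169) ≈ 27200.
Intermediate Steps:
Function('k')(d, t) = Mul(Rational(1, 6), Add(-1, d), Add(-2, d, t)) (Function('k')(d, t) = Mul(Rational(1, 6), Mul(Add(d, -1), Add(t, Add(d, -2)))) = Mul(Rational(1, 6), Mul(Add(-1, d), Add(t, Add(-2, d)))) = Mul(Rational(1, 6), Mul(Add(-1, d), Add(-2, d, t))) = Mul(Rational(1, 6), Add(-1, d), Add(-2, d, t)))
Pow(Add(Function('g')(Function('k')(-1, Add(0, -3))), Mul(33, -5)), 2) = Pow(Add(Pow(Add(11, Add(Rational(1, 3), Mul(Rational(-1, 2), -1), Mul(Rational(-1, 6), Add(0, -3)), Mul(Rational(1, 6), Pow(-1, 2)), Mul(Rational(1, 6), -1, Add(0, -3)))), -1), Mul(33, -5)), 2) = Pow(Add(Pow(Add(11, Add(Rational(1, 3), Rational(1, 2), Mul(Rational(-1, 6), -3), Mul(Rational(1, 6), 1), Mul(Rational(1, 6), -1, -3))), -1), -165), 2) = Pow(Add(Pow(Add(11, Add(Rational(1, 3), Rational(1, 2), Rational(1, 2), Rational(1, 6), Rational(1, 2))), -1), -165), 2) = Pow(Add(Pow(Add(11, 2), -1), -165), 2) = Pow(Add(Pow(13, -1), -165), 2) = Pow(Add(Rational(1, 13), -165), 2) = Pow(Rational(-2144, 13), 2) = Rational(4596736, 169)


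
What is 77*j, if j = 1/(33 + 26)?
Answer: 77/59 ≈ 1.3051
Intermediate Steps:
j = 1/59 ≈ 0.016949
77*j = 77*(1/59) = 77/59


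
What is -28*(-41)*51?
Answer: 58548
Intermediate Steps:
-28*(-41)*51 = 1148*51 = 58548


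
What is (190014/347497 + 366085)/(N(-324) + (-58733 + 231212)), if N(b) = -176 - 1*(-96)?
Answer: 127213629259/59908135303 ≈ 2.1235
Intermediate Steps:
N(b) = -80 (N(b) = -176 + 96 = -80)
(190014/347497 + 366085)/(N(-324) + (-58733 + 231212)) = (190014/347497 + 366085)/(-80 + (-58733 + 231212)) = (190014*(1/347497) + 366085)/(-80 + 172479) = (190014/347497 + 366085)/172399 = (127213629259/347497)*(1/172399) = 127213629259/59908135303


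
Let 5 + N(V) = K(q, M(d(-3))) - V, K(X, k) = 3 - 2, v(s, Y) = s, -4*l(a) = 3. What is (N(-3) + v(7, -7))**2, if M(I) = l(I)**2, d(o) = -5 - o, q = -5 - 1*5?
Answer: 36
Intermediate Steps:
q = -10 (q = -5 - 5 = -10)
l(a) = -3/4 (l(a) = -1/4*3 = -3/4)
M(I) = 9/16 (M(I) = (-3/4)**2 = 9/16)
K(X, k) = 1
N(V) = -4 - V (N(V) = -5 + (1 - V) = -4 - V)
(N(-3) + v(7, -7))**2 = ((-4 - 1*(-3)) + 7)**2 = ((-4 + 3) + 7)**2 = (-1 + 7)**2 = 6**2 = 36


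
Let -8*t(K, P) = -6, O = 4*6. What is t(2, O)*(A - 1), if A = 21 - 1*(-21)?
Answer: 123/4 ≈ 30.750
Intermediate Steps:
O = 24
A = 42 (A = 21 + 21 = 42)
t(K, P) = ¾ (t(K, P) = -⅛*(-6) = ¾)
t(2, O)*(A - 1) = 3*(42 - 1)/4 = (¾)*41 = 123/4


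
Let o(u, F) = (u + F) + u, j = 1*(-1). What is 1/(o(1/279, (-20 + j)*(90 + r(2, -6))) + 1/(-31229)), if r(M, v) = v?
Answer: -8712891/15369477545 ≈ -0.00056690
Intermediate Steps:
j = -1
o(u, F) = F + 2*u (o(u, F) = (F + u) + u = F + 2*u)
1/(o(1/279, (-20 + j)*(90 + r(2, -6))) + 1/(-31229)) = 1/(((-20 - 1)*(90 - 6) + 2/279) + 1/(-31229)) = 1/((-21*84 + 2*(1/279)) - 1/31229) = 1/((-1764 + 2/279) - 1/31229) = 1/(-492154/279 - 1/31229) = 1/(-15369477545/8712891) = -8712891/15369477545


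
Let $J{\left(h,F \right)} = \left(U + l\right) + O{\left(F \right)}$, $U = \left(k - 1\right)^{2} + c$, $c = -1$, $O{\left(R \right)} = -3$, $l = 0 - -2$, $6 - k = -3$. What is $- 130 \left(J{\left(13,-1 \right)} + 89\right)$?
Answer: $-19630$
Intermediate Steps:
$k = 9$ ($k = 6 - -3 = 6 + 3 = 9$)
$l = 2$ ($l = 0 + 2 = 2$)
$U = 63$ ($U = \left(9 - 1\right)^{2} - 1 = 8^{2} - 1 = 64 - 1 = 63$)
$J{\left(h,F \right)} = 62$ ($J{\left(h,F \right)} = \left(63 + 2\right) - 3 = 65 - 3 = 62$)
$- 130 \left(J{\left(13,-1 \right)} + 89\right) = - 130 \left(62 + 89\right) = \left(-130\right) 151 = -19630$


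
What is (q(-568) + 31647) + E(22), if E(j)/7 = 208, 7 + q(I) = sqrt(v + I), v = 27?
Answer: 33096 + I*sqrt(541) ≈ 33096.0 + 23.259*I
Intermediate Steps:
q(I) = -7 + sqrt(27 + I)
E(j) = 1456 (E(j) = 7*208 = 1456)
(q(-568) + 31647) + E(22) = ((-7 + sqrt(27 - 568)) + 31647) + 1456 = ((-7 + sqrt(-541)) + 31647) + 1456 = ((-7 + I*sqrt(541)) + 31647) + 1456 = (31640 + I*sqrt(541)) + 1456 = 33096 + I*sqrt(541)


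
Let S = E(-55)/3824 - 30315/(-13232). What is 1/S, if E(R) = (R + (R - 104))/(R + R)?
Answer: 43483660/99644791 ≈ 0.43639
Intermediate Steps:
E(R) = (-104 + 2*R)/(2*R) (E(R) = (R + (-104 + R))/((2*R)) = (-104 + 2*R)*(1/(2*R)) = (-104 + 2*R)/(2*R))
S = 99644791/43483660 (S = ((-52 - 55)/(-55))/3824 - 30315/(-13232) = -1/55*(-107)*(1/3824) - 30315*(-1/13232) = (107/55)*(1/3824) + 30315/13232 = 107/210320 + 30315/13232 = 99644791/43483660 ≈ 2.2915)
1/S = 1/(99644791/43483660) = 43483660/99644791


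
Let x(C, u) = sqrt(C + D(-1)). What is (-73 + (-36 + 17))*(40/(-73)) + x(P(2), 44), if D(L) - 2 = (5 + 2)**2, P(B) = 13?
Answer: 4264/73 ≈ 58.411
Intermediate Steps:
D(L) = 51 (D(L) = 2 + (5 + 2)**2 = 2 + 7**2 = 2 + 49 = 51)
x(C, u) = sqrt(51 + C) (x(C, u) = sqrt(C + 51) = sqrt(51 + C))
(-73 + (-36 + 17))*(40/(-73)) + x(P(2), 44) = (-73 + (-36 + 17))*(40/(-73)) + sqrt(51 + 13) = (-73 - 19)*(40*(-1/73)) + sqrt(64) = -92*(-40/73) + 8 = 3680/73 + 8 = 4264/73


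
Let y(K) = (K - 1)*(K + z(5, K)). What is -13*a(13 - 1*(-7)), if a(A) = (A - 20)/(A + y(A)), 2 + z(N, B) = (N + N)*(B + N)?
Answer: 0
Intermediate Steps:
z(N, B) = -2 + 2*N*(B + N) (z(N, B) = -2 + (N + N)*(B + N) = -2 + (2*N)*(B + N) = -2 + 2*N*(B + N))
y(K) = (-1 + K)*(48 + 11*K) (y(K) = (K - 1)*(K + (-2 + 2*5² + 2*K*5)) = (-1 + K)*(K + (-2 + 2*25 + 10*K)) = (-1 + K)*(K + (-2 + 50 + 10*K)) = (-1 + K)*(K + (48 + 10*K)) = (-1 + K)*(48 + 11*K))
a(A) = (-20 + A)/(-48 + 11*A² + 38*A) (a(A) = (A - 20)/(A + (-48 + 11*A² + 37*A)) = (-20 + A)/(-48 + 11*A² + 38*A))
-13*a(13 - 1*(-7)) = -13*(-20 + (13 - 1*(-7)))/(-48 + 11*(13 - 1*(-7))² + 38*(13 - 1*(-7))) = -13*(-20 + (13 + 7))/(-48 + 11*(13 + 7)² + 38*(13 + 7)) = -13*(-20 + 20)/(-48 + 11*20² + 38*20) = -13*0/(-48 + 11*400 + 760) = -13*0/(-48 + 4400 + 760) = -13*0/5112 = -13*0 = 0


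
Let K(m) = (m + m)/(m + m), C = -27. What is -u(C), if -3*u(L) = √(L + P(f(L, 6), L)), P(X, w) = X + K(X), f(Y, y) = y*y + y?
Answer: 4/3 ≈ 1.3333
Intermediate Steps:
f(Y, y) = y + y² (f(Y, y) = y² + y = y + y²)
K(m) = 1 (K(m) = (2*m)/((2*m)) = (2*m)*(1/(2*m)) = 1)
P(X, w) = 1 + X (P(X, w) = X + 1 = 1 + X)
u(L) = -√(43 + L)/3 (u(L) = -√(L + (1 + 6*(1 + 6)))/3 = -√(L + (1 + 6*7))/3 = -√(L + (1 + 42))/3 = -√(L + 43)/3 = -√(43 + L)/3)
-u(C) = -(-1)*√(43 - 27)/3 = -(-1)*√16/3 = -(-1)*4/3 = -1*(-4/3) = 4/3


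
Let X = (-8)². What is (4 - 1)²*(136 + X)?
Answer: 1800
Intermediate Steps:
X = 64
(4 - 1)²*(136 + X) = (4 - 1)²*(136 + 64) = 3²*200 = 9*200 = 1800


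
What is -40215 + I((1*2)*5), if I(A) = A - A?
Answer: -40215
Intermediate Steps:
I(A) = 0
-40215 + I((1*2)*5) = -40215 + 0 = -40215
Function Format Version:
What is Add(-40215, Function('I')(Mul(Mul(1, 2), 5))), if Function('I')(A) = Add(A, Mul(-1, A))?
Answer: -40215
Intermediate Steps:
Function('I')(A) = 0
Add(-40215, Function('I')(Mul(Mul(1, 2), 5))) = Add(-40215, 0) = -40215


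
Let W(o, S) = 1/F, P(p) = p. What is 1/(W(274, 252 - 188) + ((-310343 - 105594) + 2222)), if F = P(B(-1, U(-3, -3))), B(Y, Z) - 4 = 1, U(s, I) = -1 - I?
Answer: -5/2068574 ≈ -2.4171e-6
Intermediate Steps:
B(Y, Z) = 5 (B(Y, Z) = 4 + 1 = 5)
F = 5
W(o, S) = ⅕ (W(o, S) = 1/5 = ⅕)
1/(W(274, 252 - 188) + ((-310343 - 105594) + 2222)) = 1/(⅕ + ((-310343 - 105594) + 2222)) = 1/(⅕ + (-415937 + 2222)) = 1/(⅕ - 413715) = 1/(-2068574/5) = -5/2068574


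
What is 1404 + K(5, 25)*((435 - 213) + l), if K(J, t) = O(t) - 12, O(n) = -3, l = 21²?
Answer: -8541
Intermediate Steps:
l = 441
K(J, t) = -15 (K(J, t) = -3 - 12 = -15)
1404 + K(5, 25)*((435 - 213) + l) = 1404 - 15*((435 - 213) + 441) = 1404 - 15*(222 + 441) = 1404 - 15*663 = 1404 - 9945 = -8541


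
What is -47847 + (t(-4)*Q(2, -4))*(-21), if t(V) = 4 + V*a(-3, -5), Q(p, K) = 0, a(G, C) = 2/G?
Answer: -47847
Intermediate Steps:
t(V) = 4 - 2*V/3 (t(V) = 4 + V*(2/(-3)) = 4 + V*(2*(-⅓)) = 4 + V*(-⅔) = 4 - 2*V/3)
-47847 + (t(-4)*Q(2, -4))*(-21) = -47847 + ((4 - ⅔*(-4))*0)*(-21) = -47847 + ((4 + 8/3)*0)*(-21) = -47847 + ((20/3)*0)*(-21) = -47847 + 0*(-21) = -47847 + 0 = -47847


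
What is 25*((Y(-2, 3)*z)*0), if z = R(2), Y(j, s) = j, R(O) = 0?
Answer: 0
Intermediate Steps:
z = 0
25*((Y(-2, 3)*z)*0) = 25*(-2*0*0) = 25*(0*0) = 25*0 = 0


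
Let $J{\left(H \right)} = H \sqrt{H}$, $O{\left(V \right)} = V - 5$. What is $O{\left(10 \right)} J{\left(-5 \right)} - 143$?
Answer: $-143 - 25 i \sqrt{5} \approx -143.0 - 55.902 i$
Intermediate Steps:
$O{\left(V \right)} = -5 + V$ ($O{\left(V \right)} = V - 5 = -5 + V$)
$J{\left(H \right)} = H^{\frac{3}{2}}$
$O{\left(10 \right)} J{\left(-5 \right)} - 143 = \left(-5 + 10\right) \left(-5\right)^{\frac{3}{2}} - 143 = 5 \left(- 5 i \sqrt{5}\right) - 143 = - 25 i \sqrt{5} - 143 = -143 - 25 i \sqrt{5}$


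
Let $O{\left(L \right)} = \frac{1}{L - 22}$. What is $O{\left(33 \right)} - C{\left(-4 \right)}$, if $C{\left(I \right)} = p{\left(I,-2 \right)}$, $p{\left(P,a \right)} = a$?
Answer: $\frac{23}{11} \approx 2.0909$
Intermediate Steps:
$O{\left(L \right)} = \frac{1}{-22 + L}$
$C{\left(I \right)} = -2$
$O{\left(33 \right)} - C{\left(-4 \right)} = \frac{1}{-22 + 33} - -2 = \frac{1}{11} + 2 = \frac{23}{11}$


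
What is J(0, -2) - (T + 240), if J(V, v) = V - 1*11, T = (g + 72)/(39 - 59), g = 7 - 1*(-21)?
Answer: -246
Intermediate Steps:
g = 28 (g = 7 + 21 = 28)
T = -5 (T = (28 + 72)/(39 - 59) = 100/(-20) = 100*(-1/20) = -5)
J(V, v) = -11 + V (J(V, v) = V - 11 = -11 + V)
J(0, -2) - (T + 240) = (-11 + 0) - (-5 + 240) = -11 - 1*235 = -11 - 235 = -246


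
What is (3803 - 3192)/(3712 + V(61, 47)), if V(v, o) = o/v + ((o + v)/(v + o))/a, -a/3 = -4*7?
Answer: 3130764/19024297 ≈ 0.16457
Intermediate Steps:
a = 84 (a = -(-12)*7 = -3*(-28) = 84)
V(v, o) = 1/84 + o/v (V(v, o) = o/v + ((o + v)/(v + o))/84 = o/v + ((o + v)/(o + v))*(1/84) = o/v + 1*(1/84) = o/v + 1/84 = 1/84 + o/v)
(3803 - 3192)/(3712 + V(61, 47)) = (3803 - 3192)/(3712 + (47 + (1/84)*61)/61) = 611/(3712 + (47 + 61/84)/61) = 611/(3712 + (1/61)*(4009/84)) = 611/(3712 + 4009/5124) = 611/(19024297/5124) = 611*(5124/19024297) = 3130764/19024297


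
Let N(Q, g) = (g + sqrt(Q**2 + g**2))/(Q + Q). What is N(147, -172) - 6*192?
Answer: -169430/147 + sqrt(51193)/294 ≈ -1151.8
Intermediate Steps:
N(Q, g) = (g + sqrt(Q**2 + g**2))/(2*Q) (N(Q, g) = (g + sqrt(Q**2 + g**2))/((2*Q)) = (g + sqrt(Q**2 + g**2))*(1/(2*Q)) = (g + sqrt(Q**2 + g**2))/(2*Q))
N(147, -172) - 6*192 = (1/2)*(-172 + sqrt(147**2 + (-172)**2))/147 - 6*192 = (1/2)*(1/147)*(-172 + sqrt(21609 + 29584)) - 1*1152 = (1/2)*(1/147)*(-172 + sqrt(51193)) - 1152 = (-86/147 + sqrt(51193)/294) - 1152 = -169430/147 + sqrt(51193)/294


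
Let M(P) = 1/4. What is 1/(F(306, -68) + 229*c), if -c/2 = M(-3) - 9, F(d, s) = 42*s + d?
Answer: 2/2915 ≈ 0.00068611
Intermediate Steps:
M(P) = ¼
F(d, s) = d + 42*s
c = 35/2 (c = -2*(¼ - 9) = -2*(-35/4) = 35/2 ≈ 17.500)
1/(F(306, -68) + 229*c) = 1/((306 + 42*(-68)) + 229*(35/2)) = 1/((306 - 2856) + 8015/2) = 1/(-2550 + 8015/2) = 1/(2915/2) = 2/2915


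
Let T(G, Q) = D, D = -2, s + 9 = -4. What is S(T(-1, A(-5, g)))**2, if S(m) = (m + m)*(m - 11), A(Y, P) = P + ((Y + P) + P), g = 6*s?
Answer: 2704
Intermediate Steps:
s = -13 (s = -9 - 4 = -13)
g = -78 (g = 6*(-13) = -78)
A(Y, P) = Y + 3*P (A(Y, P) = P + ((P + Y) + P) = P + (Y + 2*P) = Y + 3*P)
T(G, Q) = -2
S(m) = 2*m*(-11 + m) (S(m) = (2*m)*(-11 + m) = 2*m*(-11 + m))
S(T(-1, A(-5, g)))**2 = (2*(-2)*(-11 - 2))**2 = (2*(-2)*(-13))**2 = 52**2 = 2704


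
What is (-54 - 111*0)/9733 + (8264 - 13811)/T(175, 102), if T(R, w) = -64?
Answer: 53985495/622912 ≈ 86.666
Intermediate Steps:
(-54 - 111*0)/9733 + (8264 - 13811)/T(175, 102) = (-54 - 111*0)/9733 + (8264 - 13811)/(-64) = (-54 + 0)*(1/9733) - 5547*(-1/64) = -54*1/9733 + 5547/64 = -54/9733 + 5547/64 = 53985495/622912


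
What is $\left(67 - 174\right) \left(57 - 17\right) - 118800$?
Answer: $-123080$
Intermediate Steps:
$\left(67 - 174\right) \left(57 - 17\right) - 118800 = \left(-107\right) 40 - 118800 = -4280 - 118800 = -123080$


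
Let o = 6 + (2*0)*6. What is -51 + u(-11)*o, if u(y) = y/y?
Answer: -45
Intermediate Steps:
u(y) = 1
o = 6 (o = 6 + 0*6 = 6 + 0 = 6)
-51 + u(-11)*o = -51 + 1*6 = -51 + 6 = -45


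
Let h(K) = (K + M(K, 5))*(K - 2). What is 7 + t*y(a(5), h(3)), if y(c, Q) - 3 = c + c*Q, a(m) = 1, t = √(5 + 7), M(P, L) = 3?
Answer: 7 + 20*√3 ≈ 41.641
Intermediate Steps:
h(K) = (-2 + K)*(3 + K) (h(K) = (K + 3)*(K - 2) = (3 + K)*(-2 + K) = (-2 + K)*(3 + K))
t = 2*√3 (t = √12 = 2*√3 ≈ 3.4641)
y(c, Q) = 3 + c + Q*c (y(c, Q) = 3 + (c + c*Q) = 3 + (c + Q*c) = 3 + c + Q*c)
7 + t*y(a(5), h(3)) = 7 + (2*√3)*(3 + 1 + (-6 + 3 + 3²)*1) = 7 + (2*√3)*(3 + 1 + (-6 + 3 + 9)*1) = 7 + (2*√3)*(3 + 1 + 6*1) = 7 + (2*√3)*(3 + 1 + 6) = 7 + (2*√3)*10 = 7 + 20*√3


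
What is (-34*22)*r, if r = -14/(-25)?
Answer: -10472/25 ≈ -418.88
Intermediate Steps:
r = 14/25 (r = -14*(-1/25) = 14/25 ≈ 0.56000)
(-34*22)*r = -34*22*(14/25) = -748*14/25 = -10472/25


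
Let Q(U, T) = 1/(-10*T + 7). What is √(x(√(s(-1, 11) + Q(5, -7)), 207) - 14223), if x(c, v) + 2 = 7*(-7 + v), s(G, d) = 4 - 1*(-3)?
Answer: 15*I*√57 ≈ 113.25*I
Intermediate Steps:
s(G, d) = 7 (s(G, d) = 4 + 3 = 7)
Q(U, T) = 1/(7 - 10*T)
x(c, v) = -51 + 7*v (x(c, v) = -2 + 7*(-7 + v) = -2 + (-49 + 7*v) = -51 + 7*v)
√(x(√(s(-1, 11) + Q(5, -7)), 207) - 14223) = √((-51 + 7*207) - 14223) = √((-51 + 1449) - 14223) = √(1398 - 14223) = √(-12825) = 15*I*√57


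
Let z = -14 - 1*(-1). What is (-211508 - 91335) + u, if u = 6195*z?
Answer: -383378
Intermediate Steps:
z = -13 (z = -14 + 1 = -13)
u = -80535 (u = 6195*(-13) = -80535)
(-211508 - 91335) + u = (-211508 - 91335) - 80535 = -302843 - 80535 = -383378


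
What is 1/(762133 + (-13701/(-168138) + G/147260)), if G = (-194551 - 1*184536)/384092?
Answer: 1585019773682160/1207996004323011807599 ≈ 1.3121e-6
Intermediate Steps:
G = -379087/384092 (G = (-194551 - 184536)*(1/384092) = -379087*1/384092 = -379087/384092 ≈ -0.98697)
1/(762133 + (-13701/(-168138) + G/147260)) = 1/(762133 + (-13701/(-168138) - 379087/384092/147260)) = 1/(762133 + (-13701*(-1/168138) - 379087/384092*1/147260)) = 1/(762133 + (4567/56046 - 379087/56561387920)) = 1/(762133 + 129147306160319/1585019773682160) = 1/(1207996004323011807599/1585019773682160) = 1585019773682160/1207996004323011807599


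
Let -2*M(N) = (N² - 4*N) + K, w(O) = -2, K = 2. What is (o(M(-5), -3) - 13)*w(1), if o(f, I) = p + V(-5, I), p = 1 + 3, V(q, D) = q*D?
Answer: -12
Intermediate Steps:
V(q, D) = D*q
p = 4
M(N) = -1 + 2*N - N²/2 (M(N) = -((N² - 4*N) + 2)/2 = -(2 + N² - 4*N)/2 = -1 + 2*N - N²/2)
o(f, I) = 4 - 5*I (o(f, I) = 4 + I*(-5) = 4 - 5*I)
(o(M(-5), -3) - 13)*w(1) = ((4 - 5*(-3)) - 13)*(-2) = ((4 + 15) - 13)*(-2) = (19 - 13)*(-2) = 6*(-2) = -12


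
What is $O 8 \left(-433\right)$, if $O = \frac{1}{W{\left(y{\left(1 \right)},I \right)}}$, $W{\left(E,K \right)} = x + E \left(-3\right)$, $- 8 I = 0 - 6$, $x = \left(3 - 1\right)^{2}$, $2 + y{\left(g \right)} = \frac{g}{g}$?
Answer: $- \frac{3464}{7} \approx -494.86$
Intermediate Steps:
$y{\left(g \right)} = -1$ ($y{\left(g \right)} = -2 + \frac{g}{g} = -2 + 1 = -1$)
$x = 4$ ($x = 2^{2} = 4$)
$I = \frac{3}{4}$ ($I = - \frac{0 - 6}{8} = \left(- \frac{1}{8}\right) \left(-6\right) = \frac{3}{4} \approx 0.75$)
$W{\left(E,K \right)} = 4 - 3 E$ ($W{\left(E,K \right)} = 4 + E \left(-3\right) = 4 - 3 E$)
$O = \frac{1}{7}$ ($O = \frac{1}{4 - -3} = \frac{1}{4 + 3} = \frac{1}{7} \approx 0.14286$)
$O 8 \left(-433\right) = \frac{8 \left(-433\right)}{7} = \frac{1}{7} \left(-3464\right) = - \frac{3464}{7}$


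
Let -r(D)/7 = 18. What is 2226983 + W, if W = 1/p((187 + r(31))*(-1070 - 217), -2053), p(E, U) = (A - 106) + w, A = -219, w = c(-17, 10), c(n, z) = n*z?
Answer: 1102356584/495 ≈ 2.2270e+6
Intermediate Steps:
r(D) = -126 (r(D) = -7*18 = -126)
w = -170 (w = -17*10 = -170)
p(E, U) = -495 (p(E, U) = (-219 - 106) - 170 = -325 - 170 = -495)
W = -1/495 (W = 1/(-495) = -1/495 ≈ -0.0020202)
2226983 + W = 2226983 - 1/495 = 1102356584/495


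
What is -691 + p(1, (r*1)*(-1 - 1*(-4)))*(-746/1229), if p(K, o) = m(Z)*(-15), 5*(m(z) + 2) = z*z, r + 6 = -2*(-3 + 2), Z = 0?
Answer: -871619/1229 ≈ -709.21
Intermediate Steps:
r = -4 (r = -6 - 2*(-3 + 2) = -6 - 2*(-1) = -6 + 2 = -4)
m(z) = -2 + z²/5 (m(z) = -2 + (z*z)/5 = -2 + z²/5)
p(K, o) = 30 (p(K, o) = (-2 + (⅕)*0²)*(-15) = (-2 + (⅕)*0)*(-15) = (-2 + 0)*(-15) = -2*(-15) = 30)
-691 + p(1, (r*1)*(-1 - 1*(-4)))*(-746/1229) = -691 + 30*(-746/1229) = -691 - 22380/1229 = -871619/1229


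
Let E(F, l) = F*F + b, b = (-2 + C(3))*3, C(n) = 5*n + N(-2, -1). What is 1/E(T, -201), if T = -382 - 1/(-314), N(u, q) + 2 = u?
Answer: 98596/14389944901 ≈ 6.8517e-6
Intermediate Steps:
N(u, q) = -2 + u
T = -119947/314 (T = -382 - 1*(-1/314) = -382 + 1/314 = -119947/314 ≈ -382.00)
C(n) = -4 + 5*n (C(n) = 5*n + (-2 - 2) = 5*n - 4 = -4 + 5*n)
b = 27 (b = (-2 + (-4 + 5*3))*3 = (-2 + (-4 + 15))*3 = (-2 + 11)*3 = 9*3 = 27)
E(F, l) = 27 + F**2 (E(F, l) = F*F + 27 = F**2 + 27 = 27 + F**2)
1/E(T, -201) = 1/(27 + (-119947/314)**2) = 1/(27 + 14387282809/98596) = 1/(14389944901/98596) = 98596/14389944901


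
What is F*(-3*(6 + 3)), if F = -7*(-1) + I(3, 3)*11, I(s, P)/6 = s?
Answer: -5535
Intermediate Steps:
I(s, P) = 6*s
F = 205 (F = -7*(-1) + (6*3)*11 = 7 + 18*11 = 7 + 198 = 205)
F*(-3*(6 + 3)) = 205*(-3*(6 + 3)) = 205*(-3*9) = 205*(-27) = -5535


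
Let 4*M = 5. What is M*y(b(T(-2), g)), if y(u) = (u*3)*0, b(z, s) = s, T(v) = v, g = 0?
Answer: 0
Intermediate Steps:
y(u) = 0 (y(u) = (3*u)*0 = 0)
M = 5/4 (M = (1/4)*5 = 5/4 ≈ 1.2500)
M*y(b(T(-2), g)) = (5/4)*0 = 0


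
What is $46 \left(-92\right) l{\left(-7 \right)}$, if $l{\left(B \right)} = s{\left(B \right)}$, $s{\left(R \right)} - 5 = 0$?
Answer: $-21160$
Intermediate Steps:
$s{\left(R \right)} = 5$ ($s{\left(R \right)} = 5 + 0 = 5$)
$l{\left(B \right)} = 5$
$46 \left(-92\right) l{\left(-7 \right)} = 46 \left(-92\right) 5 = \left(-4232\right) 5 = -21160$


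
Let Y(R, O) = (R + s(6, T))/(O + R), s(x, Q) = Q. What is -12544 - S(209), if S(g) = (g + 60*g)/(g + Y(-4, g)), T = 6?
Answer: -540086313/42847 ≈ -12605.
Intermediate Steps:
Y(R, O) = (6 + R)/(O + R) (Y(R, O) = (R + 6)/(O + R) = (6 + R)/(O + R))
S(g) = 61*g/(g + 2/(-4 + g)) (S(g) = (g + 60*g)/(g + (6 - 4)/(g - 4)) = (61*g)/(g + 2/(-4 + g)) = 61*g/(g + 2/(-4 + g)))
-12544 - S(209) = -12544 - 61*209*(-4 + 209)/(2 + 209*(-4 + 209)) = -12544 - 61*209*205/(2 + 209*205) = -12544 - 61*209*205/(2 + 42845) = -12544 - 61*209*205/42847 = -12544 - 1*2613545/42847 = -12544 - 2613545/42847 = -540086313/42847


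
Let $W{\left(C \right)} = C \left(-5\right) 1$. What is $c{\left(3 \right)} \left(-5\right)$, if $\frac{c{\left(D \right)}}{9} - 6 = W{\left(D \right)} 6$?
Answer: $3780$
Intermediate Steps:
$W{\left(C \right)} = - 5 C$ ($W{\left(C \right)} = - 5 C 1 = - 5 C$)
$c{\left(D \right)} = 54 - 270 D$ ($c{\left(D \right)} = 54 + 9 - 5 D 6 = 54 + 9 \left(- 30 D\right) = 54 - 270 D$)
$c{\left(3 \right)} \left(-5\right) = \left(54 - 810\right) \left(-5\right) = \left(-756\right) \left(-5\right) = 3780$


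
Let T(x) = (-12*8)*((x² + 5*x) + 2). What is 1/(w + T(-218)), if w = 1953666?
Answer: -1/2504190 ≈ -3.9933e-7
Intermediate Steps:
T(x) = -192 - 480*x - 96*x² (T(x) = -96*(2 + x² + 5*x) = -192 - 480*x - 96*x²)
1/(w + T(-218)) = 1/(1953666 + (-192 - 480*(-218) - 96*(-218)²)) = 1/(1953666 + (-192 + 104640 - 96*47524)) = 1/(1953666 + (-192 + 104640 - 4562304)) = 1/(1953666 - 4457856) = 1/(-2504190) = -1/2504190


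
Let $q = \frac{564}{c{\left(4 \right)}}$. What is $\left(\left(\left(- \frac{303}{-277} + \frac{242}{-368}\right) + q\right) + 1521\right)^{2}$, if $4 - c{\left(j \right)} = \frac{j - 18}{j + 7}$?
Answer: $\frac{5793143844293773969}{2184696837184} \approx 2.6517 \cdot 10^{6}$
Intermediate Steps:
$c{\left(j \right)} = 4 - \frac{-18 + j}{7 + j}$ ($c{\left(j \right)} = 4 - \frac{j - 18}{j + 7} = 4 - \frac{-18 + j}{7 + j}$)
$q = \frac{3102}{29}$ ($q = \frac{564}{\frac{1}{7 + 4} \left(46 + 3 \cdot 4\right)} = \frac{564}{\frac{1}{11} \left(46 + 12\right)} = \frac{564}{\frac{1}{11} \cdot 58} = \frac{564}{\frac{58}{11}} = 564 \cdot \frac{11}{58} = \frac{3102}{29} \approx 106.97$)
$\left(\left(\left(- \frac{303}{-277} + \frac{242}{-368}\right) + q\right) + 1521\right)^{2} = \left(\left(\left(- \frac{303}{-277} + \frac{242}{-368}\right) + \frac{3102}{29}\right) + 1521\right)^{2} = \left(\left(\left(\left(-303\right) \left(- \frac{1}{277}\right) + 242 \left(- \frac{1}{368}\right)\right) + \frac{3102}{29}\right) + 1521\right)^{2} = \left(\left(\left(\frac{303}{277} - \frac{121}{184}\right) + \frac{3102}{29}\right) + 1521\right)^{2} = \left(\left(\frac{22235}{50968} + \frac{3102}{29}\right) + 1521\right)^{2} = \left(\frac{158747551}{1478072} + 1521\right)^{2} = \left(\frac{2406895063}{1478072}\right)^{2} = \frac{5793143844293773969}{2184696837184}$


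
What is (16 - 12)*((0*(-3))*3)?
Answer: 0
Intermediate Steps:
(16 - 12)*((0*(-3))*3) = 4*(0*3) = 4*0 = 0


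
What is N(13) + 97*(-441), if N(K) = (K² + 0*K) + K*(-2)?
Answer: -42634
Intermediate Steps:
N(K) = K² - 2*K (N(K) = (K² + 0) - 2*K = K² - 2*K)
N(13) + 97*(-441) = 13*(-2 + 13) + 97*(-441) = 13*11 - 42777 = 143 - 42777 = -42634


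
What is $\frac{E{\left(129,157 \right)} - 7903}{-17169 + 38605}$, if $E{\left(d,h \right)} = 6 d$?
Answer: $- \frac{7129}{21436} \approx -0.33257$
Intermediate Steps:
$\frac{E{\left(129,157 \right)} - 7903}{-17169 + 38605} = \frac{6 \cdot 129 - 7903}{-17169 + 38605} = \frac{774 - 7903}{21436} = \left(-7129\right) \frac{1}{21436} = - \frac{7129}{21436}$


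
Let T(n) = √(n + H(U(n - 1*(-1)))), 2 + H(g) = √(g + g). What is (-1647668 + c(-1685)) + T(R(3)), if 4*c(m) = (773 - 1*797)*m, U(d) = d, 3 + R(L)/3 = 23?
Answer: -1637558 + √(58 + √122) ≈ -1.6376e+6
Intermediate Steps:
R(L) = 60 (R(L) = -9 + 3*23 = -9 + 69 = 60)
H(g) = -2 + √2*√g (H(g) = -2 + √(g + g) = -2 + √(2*g) = -2 + √2*√g)
T(n) = √(-2 + n + √2*√(1 + n)) (T(n) = √(n + (-2 + √2*√(n - 1*(-1)))) = √(n + (-2 + √2*√(n + 1))) = √(n + (-2 + √2*√(1 + n))) = √(-2 + n + √2*√(1 + n)))
c(m) = -6*m (c(m) = ((773 - 1*797)*m)/4 = ((773 - 797)*m)/4 = (-24*m)/4 = -6*m)
(-1647668 + c(-1685)) + T(R(3)) = (-1647668 - 6*(-1685)) + √(-2 + 60 + √2*√(1 + 60)) = (-1647668 + 10110) + √(-2 + 60 + √2*√61) = -1637558 + √(-2 + 60 + √122) = -1637558 + √(58 + √122)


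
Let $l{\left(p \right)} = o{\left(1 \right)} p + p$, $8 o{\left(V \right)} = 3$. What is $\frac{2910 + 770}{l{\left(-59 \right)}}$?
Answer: $- \frac{29440}{649} \approx -45.362$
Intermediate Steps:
$o{\left(V \right)} = \frac{3}{8}$ ($o{\left(V \right)} = \frac{1}{8} \cdot 3 = \frac{3}{8}$)
$l{\left(p \right)} = \frac{11 p}{8}$ ($l{\left(p \right)} = \frac{3 p}{8} + p = \frac{11 p}{8}$)
$\frac{2910 + 770}{l{\left(-59 \right)}} = \frac{2910 + 770}{\frac{11}{8} \left(-59\right)} = \frac{3680}{- \frac{649}{8}} = 3680 \left(- \frac{8}{649}\right) = - \frac{29440}{649}$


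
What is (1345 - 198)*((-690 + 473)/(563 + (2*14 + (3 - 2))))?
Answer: -6727/16 ≈ -420.44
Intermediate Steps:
(1345 - 198)*((-690 + 473)/(563 + (2*14 + (3 - 2)))) = 1147*(-217/(563 + (28 + 1))) = 1147*(-217/(563 + 29)) = 1147*(-217/592) = -6727/16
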